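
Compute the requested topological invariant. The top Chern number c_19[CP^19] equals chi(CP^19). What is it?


For any closed oriented manifold, <e(TM),[M]> = chi(M).
chi(CP^19) = 19+1 = 20

20


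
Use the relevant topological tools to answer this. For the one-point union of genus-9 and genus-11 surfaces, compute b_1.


For a wedge: H_1(A v B) = H_1(A) + H_1(B).
b_1(Sigma_9) = 18, b_1(Sigma_11) = 22.
b_1 = 18 + 22 = 40

40


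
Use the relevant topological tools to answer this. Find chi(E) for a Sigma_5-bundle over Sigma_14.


For a fiber bundle F -> E -> B (with CW structure): chi(E) = chi(B) * chi(F).
chi(Sigma_14) = -26, chi(Sigma_5) = -8.
chi(E) = (-26) * (-8) = 208

208


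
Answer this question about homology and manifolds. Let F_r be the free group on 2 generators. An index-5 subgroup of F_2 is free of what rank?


Nielsen-Schreier: an index-n subgroup of F_r is free of rank 1 + n(r-1).
Equivalently: chi(cover) = n*chi(base); chi(vee_r S^1) = 1 - 2 = -1.
chi(E) = 5*(-1) = -5; rank = 1 - chi(E) = 1 - (-5) = 6.
rank = 1 + 5*(2-1) = 1 + 5 = 6

6


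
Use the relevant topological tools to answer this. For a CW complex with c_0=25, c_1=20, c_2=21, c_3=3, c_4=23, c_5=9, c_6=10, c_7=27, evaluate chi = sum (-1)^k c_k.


chi = sum_k (-1)^k c_k.
= (-1)^0*25 + (-1)^1*20 + (-1)^2*21 + (-1)^3*3 + (-1)^4*23 + (-1)^5*9 + (-1)^6*10 + (-1)^7*27
= (25) + (-20) + (21) + (-3) + (23) + (-9) + (10) + (-27)
= 20

20


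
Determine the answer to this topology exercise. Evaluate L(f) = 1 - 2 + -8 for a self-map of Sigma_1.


L(f) = tr(f_0*) - tr(f_1*) + tr(f_2*).
= 1 - (2) + (-8)
= -9

-9


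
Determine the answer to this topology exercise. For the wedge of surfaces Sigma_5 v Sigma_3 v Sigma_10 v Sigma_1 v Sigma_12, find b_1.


For a wedge X v Y: reduced H_k(X v Y) = H_k(X) + H_k(Y).
Each Sigma_g contributes b_1 = 2g.
b_1 = 10 + 6 + 20 + 2 + 24 = 62

62


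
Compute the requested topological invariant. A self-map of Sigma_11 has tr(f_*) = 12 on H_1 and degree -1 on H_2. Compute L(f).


L(f) = tr(f_0*) - tr(f_1*) + tr(f_2*).
= 1 - (12) + (-1)
= -12

-12


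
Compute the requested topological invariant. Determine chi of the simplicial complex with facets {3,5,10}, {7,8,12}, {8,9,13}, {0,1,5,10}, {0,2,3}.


Enumerate all faces; f-vector: f_0=11, f_1=17, f_2=8, f_3=1.
chi = sum (-1)^k f_k = 1

1


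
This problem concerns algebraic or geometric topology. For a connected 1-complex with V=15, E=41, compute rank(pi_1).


For a connected graph: rank(pi_1) = b_1 = E - V + 1 = 1 - chi.
chi = V - E = 15 - 41 = -26.
rank = 1 - (-26) = 41 - 15 + 1 = 27

27


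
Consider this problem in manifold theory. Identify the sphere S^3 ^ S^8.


S^m ^ S^n = S^{m+n}.
k = 3 + 8 = 11

11


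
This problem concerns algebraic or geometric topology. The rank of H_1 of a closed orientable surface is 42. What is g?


For a closed orientable surface: b_1 = 2g.
42 = 2g
g = 42 / 2 = 21

21


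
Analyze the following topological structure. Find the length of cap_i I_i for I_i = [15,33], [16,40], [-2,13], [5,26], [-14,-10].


Intersection = [max(a_i), min(b_i)] = [16, -10].
Since 16 > -10, the intersection is empty.
Length = 0

0


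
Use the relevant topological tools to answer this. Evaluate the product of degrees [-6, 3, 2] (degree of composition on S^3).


Degree is multiplicative: deg(composition) = product of degrees.
= (-6) * (3) * (2) = -36

-36


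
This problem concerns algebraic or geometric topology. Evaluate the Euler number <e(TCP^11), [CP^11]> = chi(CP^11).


For any closed oriented manifold, <e(TM),[M]> = chi(M).
chi(CP^11) = 11+1 = 12

12


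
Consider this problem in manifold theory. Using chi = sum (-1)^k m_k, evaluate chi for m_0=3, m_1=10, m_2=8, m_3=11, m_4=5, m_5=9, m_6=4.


Morse theory: chi(M) = sum_k (-1)^k m_k where m_k = #(index-k critical points).
= (3) + (-10) + (8) + (-11) + (5) + (-9) + (4) = -10

-10


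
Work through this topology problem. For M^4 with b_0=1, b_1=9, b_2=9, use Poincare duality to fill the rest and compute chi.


By Poincare duality b_k = b_{4-k}, so full Betti numbers: b_0=1, b_1=9, b_2=9, b_3=9, b_4=1.
chi = sum (-1)^k b_k = -7

-7


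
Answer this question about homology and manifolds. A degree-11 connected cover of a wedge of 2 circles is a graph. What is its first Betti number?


Nielsen-Schreier: an index-n subgroup of F_r is free of rank 1 + n(r-1).
Equivalently: chi(cover) = n*chi(base); chi(vee_r S^1) = 1 - 2 = -1.
chi(E) = 11*(-1) = -11; rank = 1 - chi(E) = 1 - (-11) = 12.
rank = 1 + 11*(2-1) = 1 + 11 = 12

12


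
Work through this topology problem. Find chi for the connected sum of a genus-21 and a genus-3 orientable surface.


chi(Sigma_21) = 2 - 2*21 = -40
chi(Sigma_3) = 2 - 2*3 = -4
For surfaces: chi(A#B) = chi(A) + chi(B) - 2.
chi = -40 + -4 - 2 = -46

-46


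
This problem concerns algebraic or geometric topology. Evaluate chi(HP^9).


HP^9 has one cell in each dimension 0, 4, ..., 4*9 (9+1 cells, all even-dim).
chi = 9 + 1 = 10

10


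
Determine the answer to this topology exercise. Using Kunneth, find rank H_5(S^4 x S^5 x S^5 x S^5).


Each S^d has Poincare polynomial 1 + t^d.
The product S^4 x S^5 x S^5 x S^5 has Poincare polynomial prod(1+t^d_i).
Expanding: b_0=1, b_4=1, b_5=3, b_9=3, b_10=3, b_14=3, b_15=1, b_19=1.
b_5 = 3

3


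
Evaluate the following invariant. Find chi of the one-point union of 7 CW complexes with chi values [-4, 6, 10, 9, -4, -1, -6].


chi(A v B) = chi(A) + chi(B) - 1 (one point identified).
For 7 spaces: chi = (sum chi_i) - (7 - 1).
sum = 10; chi = 10 - 6 = 4

4


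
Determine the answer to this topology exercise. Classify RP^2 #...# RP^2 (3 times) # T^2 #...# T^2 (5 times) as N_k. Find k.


Since a >= 1, the sum is non-orientable; each T^2 can be replaced by RP^2 # RP^2 (since T^2#RP^2 = 3RP^2).
Total crosscaps k = 3 + 2*5 = 13.
Check via chi: chi = 3*1 + 5*0 - (3+5-1)*2 = -11 = 2 - k = -11. Consistent.

13


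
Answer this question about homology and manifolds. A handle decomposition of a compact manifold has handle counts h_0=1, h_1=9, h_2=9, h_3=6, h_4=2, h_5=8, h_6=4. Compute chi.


Handles of index k contribute (-1)^k to chi (same as CW cells).
chi = (1) + (-9) + (9) + (-6) + (2) + (-8) + (4) = -7

-7


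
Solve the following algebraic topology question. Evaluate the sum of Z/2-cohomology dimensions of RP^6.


H^k(RP^6; Z/2) = Z/2 for each 0 <= k <= 6.
Total dimension = 6 + 1 = 7

7


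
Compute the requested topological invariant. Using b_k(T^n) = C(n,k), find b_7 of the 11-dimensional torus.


By the Kunneth formula, b_k(T^n) = C(n,k).
b_7(T^11) = C(11,7).
C(11,7) = 11!/(7!*4!) = 330

330


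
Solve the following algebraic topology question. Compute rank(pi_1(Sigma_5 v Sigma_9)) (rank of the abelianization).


For a wedge: H_1(A v B) = H_1(A) + H_1(B).
b_1(Sigma_5) = 10, b_1(Sigma_9) = 18.
b_1 = 10 + 18 = 28

28


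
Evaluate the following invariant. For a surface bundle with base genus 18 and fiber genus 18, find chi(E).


For a fiber bundle F -> E -> B (with CW structure): chi(E) = chi(B) * chi(F).
chi(Sigma_18) = -34, chi(Sigma_18) = -34.
chi(E) = (-34) * (-34) = 1156

1156


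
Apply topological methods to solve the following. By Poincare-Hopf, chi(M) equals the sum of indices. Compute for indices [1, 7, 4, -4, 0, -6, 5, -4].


Poincare-Hopf: chi(M) = sum of indices of zeros.
chi = (1) + (7) + (4) + (-4) + (0) + (-6) + (5) + (-4) = 3

3


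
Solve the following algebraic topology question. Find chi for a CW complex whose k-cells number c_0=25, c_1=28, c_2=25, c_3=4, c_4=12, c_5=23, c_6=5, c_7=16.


chi = sum_k (-1)^k c_k.
= (-1)^0*25 + (-1)^1*28 + (-1)^2*25 + (-1)^3*4 + (-1)^4*12 + (-1)^5*23 + (-1)^6*5 + (-1)^7*16
= (25) + (-28) + (25) + (-4) + (12) + (-23) + (5) + (-16)
= -4

-4


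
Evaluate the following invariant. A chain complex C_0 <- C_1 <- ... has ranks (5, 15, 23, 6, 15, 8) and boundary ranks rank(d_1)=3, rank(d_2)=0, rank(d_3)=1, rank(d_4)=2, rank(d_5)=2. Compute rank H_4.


rank H_k = rank(ker d_k) - rank(im d_{k+1}).
rank(ker d_4) = rank(C_4) - rank(d_4) = 15 - 2 = 13.
rank(im d_{4+1}) = 2.
rank H_4 = 13 - 2 = 11

11


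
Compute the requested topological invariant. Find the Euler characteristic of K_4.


K_4: V = 4, E = C(4,2) = 6.
chi = V - E = 4 - 6 = -2

-2


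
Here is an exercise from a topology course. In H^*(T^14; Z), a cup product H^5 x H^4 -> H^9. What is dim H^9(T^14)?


Cup product: H^p x H^q -> H^{p+q}; here p+q = 5+4 = 9.
rank H^k(T^n) = C(n,k).
C(14,9) = 2002

2002


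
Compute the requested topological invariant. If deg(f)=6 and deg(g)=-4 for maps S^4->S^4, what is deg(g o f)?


Degree is multiplicative under composition: deg(g o f) = deg(g) * deg(f).
= -4 * 6 = -24

-24


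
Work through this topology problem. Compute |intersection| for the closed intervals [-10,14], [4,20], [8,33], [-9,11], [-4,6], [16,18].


Intersection = [max(a_i), min(b_i)] = [16, 6].
Since 16 > 6, the intersection is empty.
Length = 0

0


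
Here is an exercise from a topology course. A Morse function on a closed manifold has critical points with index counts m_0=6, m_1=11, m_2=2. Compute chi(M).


Morse theory: chi(M) = sum_k (-1)^k m_k where m_k = #(index-k critical points).
= (6) + (-11) + (2) = -3

-3


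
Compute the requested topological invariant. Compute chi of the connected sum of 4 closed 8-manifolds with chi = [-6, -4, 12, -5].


For n-manifolds: chi(A#B) = chi(A) + chi(B) - chi(S^8).
chi(S^8) = 1 + (-1)^8 = 2.
chi(#) = (sum chi_i) - (4-1)*chi(S^8) = -3 - 3*2 = -9

-9


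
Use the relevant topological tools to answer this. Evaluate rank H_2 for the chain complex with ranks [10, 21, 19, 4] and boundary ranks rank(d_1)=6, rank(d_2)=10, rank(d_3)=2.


rank H_k = rank(ker d_k) - rank(im d_{k+1}).
rank(ker d_2) = rank(C_2) - rank(d_2) = 19 - 10 = 9.
rank(im d_{2+1}) = 2.
rank H_2 = 9 - 2 = 7

7


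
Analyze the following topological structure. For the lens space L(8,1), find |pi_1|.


pi_1(L(p,q)) = Z/pZ for any q coprime to p.
|pi_1(L(8,1))| = 8

8


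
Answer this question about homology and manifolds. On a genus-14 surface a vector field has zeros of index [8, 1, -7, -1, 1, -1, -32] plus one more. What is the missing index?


Poincare-Hopf: sum of indices = chi(M).
chi(Sigma_14) = 2 - 2*14 = -26.
Sum of known indices = -31.
x = chi - (sum known) = -26 - (-31) = 5

5


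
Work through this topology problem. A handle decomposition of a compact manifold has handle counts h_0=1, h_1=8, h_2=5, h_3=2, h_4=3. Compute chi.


Handles of index k contribute (-1)^k to chi (same as CW cells).
chi = (1) + (-8) + (5) + (-2) + (3) = -1

-1


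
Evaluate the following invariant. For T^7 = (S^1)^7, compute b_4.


By the Kunneth formula, b_k(T^n) = C(n,k).
b_4(T^7) = C(7,4).
C(7,4) = 7!/(4!*3!) = 35

35


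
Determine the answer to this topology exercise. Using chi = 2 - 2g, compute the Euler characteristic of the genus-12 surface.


For a closed orientable surface of genus g: chi = 2 - 2g.
Here g = 12.
chi = 2 - 2*12 = 2 - 24 = -22

-22


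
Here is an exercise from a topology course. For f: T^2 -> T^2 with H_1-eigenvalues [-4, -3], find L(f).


For a torus self-map: L(f) = det(I - A) where A acts on H_1.
L(f) = (1--4) * (1--3) = 5 * 4 = 20

20


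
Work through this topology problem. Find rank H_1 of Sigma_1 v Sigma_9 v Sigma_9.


For a wedge X v Y: reduced H_k(X v Y) = H_k(X) + H_k(Y).
Each Sigma_g contributes b_1 = 2g.
b_1 = 2 + 18 + 18 = 38

38


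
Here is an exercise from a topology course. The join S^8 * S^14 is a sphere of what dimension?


Join of spheres: S^m * S^n = S^{m+n+1}.
dim = 8 + 14 + 1 = 23

23


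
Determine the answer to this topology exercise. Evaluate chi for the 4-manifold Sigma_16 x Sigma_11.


chi(Sigma_16) = 2 - 2*16 = -30
chi(Sigma_11) = 2 - 2*11 = -20
chi(product) = (-30) * (-20) = 600

600


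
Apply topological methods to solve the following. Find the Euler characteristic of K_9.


K_9: V = 9, E = C(9,2) = 36.
chi = V - E = 9 - 36 = -27

-27


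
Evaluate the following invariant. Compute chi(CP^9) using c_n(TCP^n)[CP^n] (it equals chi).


For any closed oriented manifold, <e(TM),[M]> = chi(M).
chi(CP^9) = 9+1 = 10

10


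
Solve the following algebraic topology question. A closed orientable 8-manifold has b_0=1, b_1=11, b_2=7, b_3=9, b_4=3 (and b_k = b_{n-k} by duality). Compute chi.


By Poincare duality b_k = b_{8-k}, so full Betti numbers: b_0=1, b_1=11, b_2=7, b_3=9, b_4=3, b_5=9, b_6=7, b_7=11, b_8=1.
chi = sum (-1)^k b_k = -21

-21


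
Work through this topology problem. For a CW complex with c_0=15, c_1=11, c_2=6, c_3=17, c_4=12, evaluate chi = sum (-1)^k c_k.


chi = sum_k (-1)^k c_k.
= (-1)^0*15 + (-1)^1*11 + (-1)^2*6 + (-1)^3*17 + (-1)^4*12
= (15) + (-11) + (6) + (-17) + (12)
= 5

5


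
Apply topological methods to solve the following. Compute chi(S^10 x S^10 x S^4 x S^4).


chi is multiplicative: chi(X x Y) = chi(X) chi(Y).
Each even-dim sphere has chi = 2. There are 4 factors.
chi = 2^4 = 16

16


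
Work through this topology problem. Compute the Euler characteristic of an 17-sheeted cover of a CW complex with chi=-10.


For a finite covering: chi(E) = (number of sheets) * chi(B).
chi(E) = 17 * (-10) = -170

-170


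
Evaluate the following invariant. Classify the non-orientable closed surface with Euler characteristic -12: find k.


chi = 2 - k for closed non-orientable surfaces with k crosscaps.
-12 = 2 - k
k = 2 - (-12) = 14

14


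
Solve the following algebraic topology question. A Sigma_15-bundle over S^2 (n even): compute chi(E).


chi(S^2) = 2 (n even), chi(Sigma_15) = 2 - 2*15 = -28.
chi(E) = 2 * (-28) = -56

-56


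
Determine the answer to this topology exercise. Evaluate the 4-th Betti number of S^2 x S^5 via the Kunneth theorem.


Each S^d has Poincare polynomial 1 + t^d.
The product S^2 x S^5 has Poincare polynomial prod(1+t^d_i).
Expanding: b_0=1, b_2=1, b_5=1, b_7=1.
b_4 = 0

0


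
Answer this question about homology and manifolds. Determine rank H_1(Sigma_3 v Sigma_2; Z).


For a wedge: H_1(A v B) = H_1(A) + H_1(B).
b_1(Sigma_3) = 6, b_1(Sigma_2) = 4.
b_1 = 6 + 4 = 10

10


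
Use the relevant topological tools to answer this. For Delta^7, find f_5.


Delta^7 has 7+1 vertices. A 5-face is a choice of 5+1 vertices.
f_5 = C(7+1, 5+1) = C(8,6) = 28

28


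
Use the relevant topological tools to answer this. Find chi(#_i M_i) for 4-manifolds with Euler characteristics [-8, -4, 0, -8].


For n-manifolds: chi(A#B) = chi(A) + chi(B) - chi(S^4).
chi(S^4) = 1 + (-1)^4 = 2.
chi(#) = (sum chi_i) - (4-1)*chi(S^4) = -20 - 3*2 = -26

-26


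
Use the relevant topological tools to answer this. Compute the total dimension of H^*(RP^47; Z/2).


H^k(RP^47; Z/2) = Z/2 for each 0 <= k <= 47.
Total dimension = 47 + 1 = 48

48


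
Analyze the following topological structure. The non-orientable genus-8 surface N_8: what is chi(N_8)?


For a non-orientable closed surface with k crosscaps: chi = 2 - k.
Here k = 8.
chi = 2 - 8 = -6

-6


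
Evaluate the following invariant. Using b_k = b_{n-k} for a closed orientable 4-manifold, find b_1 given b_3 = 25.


Poincare duality for closed orientable n-manifolds: b_k = b_{n-k}.
Here n = 4, so b_1 = b_3 = 25

25


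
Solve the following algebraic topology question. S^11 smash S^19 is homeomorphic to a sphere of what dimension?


S^m ^ S^n = S^{m+n}.
k = 11 + 19 = 30

30


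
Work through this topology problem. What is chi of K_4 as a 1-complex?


K_4: V = 4, E = C(4,2) = 6.
chi = V - E = 4 - 6 = -2

-2


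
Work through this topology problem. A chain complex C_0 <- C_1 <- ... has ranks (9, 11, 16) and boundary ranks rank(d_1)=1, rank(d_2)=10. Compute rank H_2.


rank H_k = rank(ker d_k) - rank(im d_{k+1}).
rank(ker d_2) = rank(C_2) - rank(d_2) = 16 - 10 = 6.
rank(im d_{2+1}) = 0.
rank H_2 = 6 - 0 = 6

6


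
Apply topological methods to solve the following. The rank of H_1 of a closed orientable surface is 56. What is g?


For a closed orientable surface: b_1 = 2g.
56 = 2g
g = 56 / 2 = 28

28


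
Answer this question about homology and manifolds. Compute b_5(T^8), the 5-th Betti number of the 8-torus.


By the Kunneth formula, b_k(T^n) = C(n,k).
b_5(T^8) = C(8,5).
C(8,5) = 8!/(5!*3!) = 56

56


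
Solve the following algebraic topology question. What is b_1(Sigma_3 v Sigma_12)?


For a wedge: H_1(A v B) = H_1(A) + H_1(B).
b_1(Sigma_3) = 6, b_1(Sigma_12) = 24.
b_1 = 6 + 24 = 30

30


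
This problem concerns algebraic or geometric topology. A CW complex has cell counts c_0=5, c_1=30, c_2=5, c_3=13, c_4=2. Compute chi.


chi = sum_k (-1)^k c_k.
= (-1)^0*5 + (-1)^1*30 + (-1)^2*5 + (-1)^3*13 + (-1)^4*2
= (5) + (-30) + (5) + (-13) + (2)
= -31

-31


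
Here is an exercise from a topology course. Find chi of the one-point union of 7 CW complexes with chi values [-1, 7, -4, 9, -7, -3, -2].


chi(A v B) = chi(A) + chi(B) - 1 (one point identified).
For 7 spaces: chi = (sum chi_i) - (7 - 1).
sum = -1; chi = -1 - 6 = -7

-7


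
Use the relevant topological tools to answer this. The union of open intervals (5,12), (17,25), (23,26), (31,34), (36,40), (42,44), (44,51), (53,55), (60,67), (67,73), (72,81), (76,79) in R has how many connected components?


Sort and merge overlapping open intervals.
Merged: (5,12), (17,26), (31,34), (36,40), (42,44), (44,51), (53,55), (60,67), (67,81).
Number of components = 9

9


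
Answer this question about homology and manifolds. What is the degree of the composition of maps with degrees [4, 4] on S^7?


Degree is multiplicative: deg(composition) = product of degrees.
= (4) * (4) = 16

16


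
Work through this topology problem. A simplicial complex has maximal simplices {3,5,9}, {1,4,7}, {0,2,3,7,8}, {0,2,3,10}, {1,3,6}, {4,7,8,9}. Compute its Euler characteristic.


Enumerate all faces; f-vector: f_0=11, f_1=26, f_2=20, f_3=7, f_4=1.
chi = sum (-1)^k f_k = -1

-1


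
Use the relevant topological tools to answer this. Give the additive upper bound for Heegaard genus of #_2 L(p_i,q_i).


Heegaard genus satisfies g(A#B) <= g(A) + g(B).
Each lens space has g = 1.
Upper bound: 2 * 1 = 2

2


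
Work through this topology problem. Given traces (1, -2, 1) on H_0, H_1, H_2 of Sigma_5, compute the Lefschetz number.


L(f) = tr(f_0*) - tr(f_1*) + tr(f_2*).
= 1 - (-2) + (1)
= 4

4


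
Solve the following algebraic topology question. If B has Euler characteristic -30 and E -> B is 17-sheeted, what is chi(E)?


For a finite covering: chi(E) = (number of sheets) * chi(B).
chi(E) = 17 * (-30) = -510

-510


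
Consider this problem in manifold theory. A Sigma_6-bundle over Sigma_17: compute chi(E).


For a fiber bundle F -> E -> B (with CW structure): chi(E) = chi(B) * chi(F).
chi(Sigma_17) = -32, chi(Sigma_6) = -10.
chi(E) = (-32) * (-10) = 320

320


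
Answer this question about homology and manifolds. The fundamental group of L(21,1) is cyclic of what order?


pi_1(L(p,q)) = Z/pZ for any q coprime to p.
|pi_1(L(21,1))| = 21

21


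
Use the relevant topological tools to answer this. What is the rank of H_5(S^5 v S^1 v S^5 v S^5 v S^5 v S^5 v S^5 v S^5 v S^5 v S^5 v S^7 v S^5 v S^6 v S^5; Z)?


For a wedge of spheres, H_k (k>0) is free on one generator per sphere of dimension k.
Spheres of dimension 5: count = 11.
b_5 = 11

11


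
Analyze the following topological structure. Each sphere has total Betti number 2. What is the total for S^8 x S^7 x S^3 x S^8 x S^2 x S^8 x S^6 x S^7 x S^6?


Total Betti number is multiplicative under products.
Each S^d (d>=1) has total Betti number 2.
There are 9 sphere factors.
Total = 2^9 = 512

512


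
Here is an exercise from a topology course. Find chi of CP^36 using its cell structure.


CP^36 has one cell in each even dimension 0, 2, ..., 2*36 (36+1 cells total).
All cells are even-dimensional, so chi = number of cells.
chi = 36 + 1 = 37

37


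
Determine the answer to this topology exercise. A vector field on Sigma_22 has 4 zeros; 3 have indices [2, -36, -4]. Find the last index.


Poincare-Hopf: sum of indices = chi(M).
chi(Sigma_22) = 2 - 2*22 = -42.
Sum of known indices = -38.
x = chi - (sum known) = -42 - (-38) = -4

-4


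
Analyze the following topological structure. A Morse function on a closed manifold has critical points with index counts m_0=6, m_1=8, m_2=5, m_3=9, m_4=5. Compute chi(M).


Morse theory: chi(M) = sum_k (-1)^k m_k where m_k = #(index-k critical points).
= (6) + (-8) + (5) + (-9) + (5) = -1

-1


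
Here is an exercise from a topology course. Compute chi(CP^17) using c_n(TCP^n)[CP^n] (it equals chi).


For any closed oriented manifold, <e(TM),[M]> = chi(M).
chi(CP^17) = 17+1 = 18

18


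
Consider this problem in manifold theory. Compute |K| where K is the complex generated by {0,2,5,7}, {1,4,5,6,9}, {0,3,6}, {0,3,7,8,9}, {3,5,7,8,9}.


Each maximal simplex on m vertices has 2^m - 1 nonempty faces.
Take the union (dedupe shared faces).
Total distinct faces = 88

88


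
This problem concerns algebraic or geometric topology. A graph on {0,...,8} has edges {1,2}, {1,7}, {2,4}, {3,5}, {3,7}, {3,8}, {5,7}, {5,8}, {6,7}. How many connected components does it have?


Run DFS/union-find over 9 vertices.
V = 9, E = 9.
Number of components = 2

2


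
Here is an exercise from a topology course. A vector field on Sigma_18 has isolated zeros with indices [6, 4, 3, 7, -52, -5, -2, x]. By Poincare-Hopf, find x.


Poincare-Hopf: sum of indices = chi(M).
chi(Sigma_18) = 2 - 2*18 = -34.
Sum of known indices = -39.
x = chi - (sum known) = -34 - (-39) = 5

5


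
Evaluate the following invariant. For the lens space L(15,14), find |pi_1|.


pi_1(L(p,q)) = Z/pZ for any q coprime to p.
|pi_1(L(15,14))| = 15

15


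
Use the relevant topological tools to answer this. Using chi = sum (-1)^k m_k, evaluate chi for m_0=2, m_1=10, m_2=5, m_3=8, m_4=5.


Morse theory: chi(M) = sum_k (-1)^k m_k where m_k = #(index-k critical points).
= (2) + (-10) + (5) + (-8) + (5) = -6

-6


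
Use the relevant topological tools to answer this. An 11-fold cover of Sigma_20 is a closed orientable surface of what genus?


For an n-sheeted cover: chi(E) = n * chi(B).
chi(Sigma_20) = 2 - 2*20 = -38.
chi(E) = 11 * (-38) = -418.
genus(E) = (2 - chi(E))/2 = (2 - (-418))/2 = 420/2 = 210

210


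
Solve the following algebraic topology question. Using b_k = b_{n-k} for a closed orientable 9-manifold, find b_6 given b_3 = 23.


Poincare duality for closed orientable n-manifolds: b_k = b_{n-k}.
Here n = 9, so b_6 = b_3 = 23

23


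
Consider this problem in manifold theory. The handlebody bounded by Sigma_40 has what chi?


A genus-g handlebody deformation retracts to a wedge of g circles.
chi(vee_g S^1) = 1 - g.
chi(H_40) = 1 - 40 = -39

-39


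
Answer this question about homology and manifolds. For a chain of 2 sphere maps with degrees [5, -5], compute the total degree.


Degree is multiplicative: deg(composition) = product of degrees.
= (5) * (-5) = -25

-25


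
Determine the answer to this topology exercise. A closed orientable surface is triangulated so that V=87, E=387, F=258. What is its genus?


chi = V - E + F = 87 - 387 + 258 = -42
For orientable closed surface: chi = 2 - 2g, so g = (2 - chi)/2.
g = (2 - (-42)) / 2 = 44 / 2 = 22

22


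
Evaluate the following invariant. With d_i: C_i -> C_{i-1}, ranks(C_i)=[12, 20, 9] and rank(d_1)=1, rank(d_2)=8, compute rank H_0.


rank H_k = rank(ker d_k) - rank(im d_{k+1}).
rank(ker d_0) = rank(C_0) - rank(d_0) = 12 - 0 = 12.
rank(im d_{0+1}) = 1.
rank H_0 = 12 - 1 = 11

11


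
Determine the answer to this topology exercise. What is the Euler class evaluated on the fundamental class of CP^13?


For any closed oriented manifold, <e(TM),[M]> = chi(M).
chi(CP^13) = 13+1 = 14

14


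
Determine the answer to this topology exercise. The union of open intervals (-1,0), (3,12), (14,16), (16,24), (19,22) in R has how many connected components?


Sort and merge overlapping open intervals.
Merged: (-1,0), (3,12), (14,16), (16,24).
Number of components = 4

4


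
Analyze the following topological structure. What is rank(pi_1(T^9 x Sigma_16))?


pi_1(A x B) = pi_1(A) x pi_1(B); rank of abelianization = b_1.
b_1(T^9) = 9, b_1(Sigma_16) = 2*16 = 32.
b_1(product) = 9 + 32 = 41

41


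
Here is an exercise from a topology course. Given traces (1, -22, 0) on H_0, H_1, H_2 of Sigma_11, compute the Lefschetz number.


L(f) = tr(f_0*) - tr(f_1*) + tr(f_2*).
= 1 - (-22) + (0)
= 23

23


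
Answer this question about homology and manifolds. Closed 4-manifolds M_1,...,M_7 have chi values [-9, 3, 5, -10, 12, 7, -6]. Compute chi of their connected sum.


For n-manifolds: chi(A#B) = chi(A) + chi(B) - chi(S^4).
chi(S^4) = 1 + (-1)^4 = 2.
chi(#) = (sum chi_i) - (7-1)*chi(S^4) = 2 - 6*2 = -10

-10


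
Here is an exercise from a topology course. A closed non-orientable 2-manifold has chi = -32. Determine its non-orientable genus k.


chi = 2 - k for closed non-orientable surfaces with k crosscaps.
-32 = 2 - k
k = 2 - (-32) = 34

34


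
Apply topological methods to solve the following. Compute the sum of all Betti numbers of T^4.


b_k(T^4) = C(4,k), so the sum over k is sum_k C(4,k) = 2^4.
Total = 2^4 = 16

16


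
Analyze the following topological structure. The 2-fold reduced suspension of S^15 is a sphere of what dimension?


Each suspension raises dimension by 1: Sigma S^n = S^{n+1}.
Sigma^2 S^15 = S^{15+2} = S^17

17


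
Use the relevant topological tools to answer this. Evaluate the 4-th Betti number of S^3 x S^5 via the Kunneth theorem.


Each S^d has Poincare polynomial 1 + t^d.
The product S^3 x S^5 has Poincare polynomial prod(1+t^d_i).
Expanding: b_0=1, b_3=1, b_5=1, b_8=1.
b_4 = 0

0


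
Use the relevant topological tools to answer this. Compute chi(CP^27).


CP^27 has one cell in each even dimension 0, 2, ..., 2*27 (27+1 cells total).
All cells are even-dimensional, so chi = number of cells.
chi = 27 + 1 = 28

28


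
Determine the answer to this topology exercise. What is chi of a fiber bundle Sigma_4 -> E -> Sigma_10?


For a fiber bundle F -> E -> B (with CW structure): chi(E) = chi(B) * chi(F).
chi(Sigma_10) = -18, chi(Sigma_4) = -6.
chi(E) = (-18) * (-6) = 108

108


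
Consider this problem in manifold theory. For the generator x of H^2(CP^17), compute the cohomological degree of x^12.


|x| = 2 in H^*(CP^n).
|x^12| = 12 * |x| = 12 * 2 = 24

24


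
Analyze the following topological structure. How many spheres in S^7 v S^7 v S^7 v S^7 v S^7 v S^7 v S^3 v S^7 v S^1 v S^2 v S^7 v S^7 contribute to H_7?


For a wedge of spheres, H_k (k>0) is free on one generator per sphere of dimension k.
Spheres of dimension 7: count = 9.
b_7 = 9

9


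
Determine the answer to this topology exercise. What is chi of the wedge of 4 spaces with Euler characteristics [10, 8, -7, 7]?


chi(A v B) = chi(A) + chi(B) - 1 (one point identified).
For 4 spaces: chi = (sum chi_i) - (4 - 1).
sum = 18; chi = 18 - 3 = 15

15


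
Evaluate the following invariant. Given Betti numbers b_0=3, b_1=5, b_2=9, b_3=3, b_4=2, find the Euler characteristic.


chi = sum_k (-1)^k b_k.
= (3) + (-5) + (9) + (-3) + (2)
= 6

6


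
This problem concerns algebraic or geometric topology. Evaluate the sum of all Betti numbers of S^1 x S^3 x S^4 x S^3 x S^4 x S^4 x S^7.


Total Betti number is multiplicative under products.
Each S^d (d>=1) has total Betti number 2.
There are 7 sphere factors.
Total = 2^7 = 128

128


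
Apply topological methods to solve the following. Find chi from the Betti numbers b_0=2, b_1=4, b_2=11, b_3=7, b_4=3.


chi = sum_k (-1)^k b_k.
= (2) + (-4) + (11) + (-7) + (3)
= 5

5


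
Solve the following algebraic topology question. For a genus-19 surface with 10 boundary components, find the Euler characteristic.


For a compact orientable surface with genus g and b boundary components: chi = 2 - 2g - b.
chi = 2 - 2*19 - 10 = 2 - 38 - 10 = -46

-46


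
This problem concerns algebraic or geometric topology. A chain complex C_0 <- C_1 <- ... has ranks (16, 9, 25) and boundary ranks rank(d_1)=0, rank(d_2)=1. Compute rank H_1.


rank H_k = rank(ker d_k) - rank(im d_{k+1}).
rank(ker d_1) = rank(C_1) - rank(d_1) = 9 - 0 = 9.
rank(im d_{1+1}) = 1.
rank H_1 = 9 - 1 = 8

8


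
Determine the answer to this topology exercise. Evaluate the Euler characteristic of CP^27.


CP^27 has one cell in each even dimension 0, 2, ..., 2*27 (27+1 cells total).
All cells are even-dimensional, so chi = number of cells.
chi = 27 + 1 = 28

28


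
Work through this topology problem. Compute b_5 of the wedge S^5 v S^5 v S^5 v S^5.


For a wedge of spheres, H_k (k>0) is free on one generator per sphere of dimension k.
Spheres of dimension 5: count = 4.
b_5 = 4

4


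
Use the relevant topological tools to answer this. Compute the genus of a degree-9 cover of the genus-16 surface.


For an n-sheeted cover: chi(E) = n * chi(B).
chi(Sigma_16) = 2 - 2*16 = -30.
chi(E) = 9 * (-30) = -270.
genus(E) = (2 - chi(E))/2 = (2 - (-270))/2 = 272/2 = 136

136


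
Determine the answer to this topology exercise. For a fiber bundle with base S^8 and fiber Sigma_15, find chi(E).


chi(S^8) = 2 (n even), chi(Sigma_15) = 2 - 2*15 = -28.
chi(E) = 2 * (-28) = -56

-56


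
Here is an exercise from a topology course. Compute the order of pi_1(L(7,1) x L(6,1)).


pi_1(X x Y) = pi_1(X) x pi_1(Y).
pi_1(L(7,1)) = Z/7, pi_1(L(6,1)) = Z/6.
|Z/7 x Z/6| = 7 * 6 = 42

42


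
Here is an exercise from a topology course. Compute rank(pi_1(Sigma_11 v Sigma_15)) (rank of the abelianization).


For a wedge: H_1(A v B) = H_1(A) + H_1(B).
b_1(Sigma_11) = 22, b_1(Sigma_15) = 30.
b_1 = 22 + 30 = 52

52


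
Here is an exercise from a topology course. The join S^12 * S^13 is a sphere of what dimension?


Join of spheres: S^m * S^n = S^{m+n+1}.
dim = 12 + 13 + 1 = 26

26


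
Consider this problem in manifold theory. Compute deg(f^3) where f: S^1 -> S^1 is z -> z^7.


deg(f) = 7. Degree is multiplicative: deg(f^3) = (deg f)^3.
deg(f^3) = (7)^3 = 343

343


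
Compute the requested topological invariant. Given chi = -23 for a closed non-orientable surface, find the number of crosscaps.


chi = 2 - k for closed non-orientable surfaces with k crosscaps.
-23 = 2 - k
k = 2 - (-23) = 25

25


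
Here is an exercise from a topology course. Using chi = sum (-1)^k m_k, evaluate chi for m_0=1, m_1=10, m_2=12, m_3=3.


Morse theory: chi(M) = sum_k (-1)^k m_k where m_k = #(index-k critical points).
= (1) + (-10) + (12) + (-3) = 0

0


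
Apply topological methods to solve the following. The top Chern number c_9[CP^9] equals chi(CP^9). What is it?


For any closed oriented manifold, <e(TM),[M]> = chi(M).
chi(CP^9) = 9+1 = 10

10


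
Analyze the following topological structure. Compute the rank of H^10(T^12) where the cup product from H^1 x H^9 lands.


Cup product: H^p x H^q -> H^{p+q}; here p+q = 1+9 = 10.
rank H^k(T^n) = C(n,k).
C(12,10) = 66

66


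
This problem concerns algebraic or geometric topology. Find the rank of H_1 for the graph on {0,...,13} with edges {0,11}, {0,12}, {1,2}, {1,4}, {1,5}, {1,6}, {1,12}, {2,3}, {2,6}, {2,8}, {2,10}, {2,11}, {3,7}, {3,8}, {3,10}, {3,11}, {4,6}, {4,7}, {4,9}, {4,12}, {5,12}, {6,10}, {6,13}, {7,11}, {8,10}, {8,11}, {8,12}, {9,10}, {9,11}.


b_1 = E - V + (number of components).
E = 29, V = 14, components = 1.
b_1 = 29 - 14 + 1 = 16

16


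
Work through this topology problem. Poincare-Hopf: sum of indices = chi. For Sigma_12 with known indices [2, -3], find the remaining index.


Poincare-Hopf: sum of indices = chi(M).
chi(Sigma_12) = 2 - 2*12 = -22.
Sum of known indices = -1.
x = chi - (sum known) = -22 - (-1) = -21

-21


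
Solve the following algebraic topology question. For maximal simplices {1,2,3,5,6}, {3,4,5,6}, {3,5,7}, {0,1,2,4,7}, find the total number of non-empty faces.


Each maximal simplex on m vertices has 2^m - 1 nonempty faces.
Take the union (dedupe shared faces).
Total distinct faces = 69

69


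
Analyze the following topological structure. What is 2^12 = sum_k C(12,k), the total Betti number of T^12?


b_k(T^12) = C(12,k), so the sum over k is sum_k C(12,k) = 2^12.
Total = 2^12 = 4096

4096


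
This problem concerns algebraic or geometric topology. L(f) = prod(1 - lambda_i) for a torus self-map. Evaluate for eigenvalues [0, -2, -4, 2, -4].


For a torus self-map: L(f) = det(I - A) where A acts on H_1.
L(f) = (1-0) * (1--2) * (1--4) * (1-2) * (1--4) = 1 * 3 * 5 * -1 * 5 = -75

-75


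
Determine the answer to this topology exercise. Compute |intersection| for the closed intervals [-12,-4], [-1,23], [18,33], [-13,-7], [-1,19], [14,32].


Intersection = [max(a_i), min(b_i)] = [18, -7].
Since 18 > -7, the intersection is empty.
Length = 0

0


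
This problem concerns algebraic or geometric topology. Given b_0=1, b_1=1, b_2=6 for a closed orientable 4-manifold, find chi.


By Poincare duality b_k = b_{4-k}, so full Betti numbers: b_0=1, b_1=1, b_2=6, b_3=1, b_4=1.
chi = sum (-1)^k b_k = 6

6


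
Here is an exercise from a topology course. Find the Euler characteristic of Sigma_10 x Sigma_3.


chi(Sigma_10) = 2 - 2*10 = -18
chi(Sigma_3) = 2 - 2*3 = -4
chi(product) = (-18) * (-4) = 72

72


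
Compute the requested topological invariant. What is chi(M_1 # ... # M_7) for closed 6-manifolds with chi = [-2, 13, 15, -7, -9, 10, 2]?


For n-manifolds: chi(A#B) = chi(A) + chi(B) - chi(S^6).
chi(S^6) = 1 + (-1)^6 = 2.
chi(#) = (sum chi_i) - (7-1)*chi(S^6) = 22 - 6*2 = 10

10


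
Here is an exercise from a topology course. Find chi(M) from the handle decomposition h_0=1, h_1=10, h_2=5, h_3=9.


Handles of index k contribute (-1)^k to chi (same as CW cells).
chi = (1) + (-10) + (5) + (-9) = -13

-13


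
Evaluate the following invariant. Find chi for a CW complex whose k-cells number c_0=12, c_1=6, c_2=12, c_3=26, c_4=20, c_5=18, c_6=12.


chi = sum_k (-1)^k c_k.
= (-1)^0*12 + (-1)^1*6 + (-1)^2*12 + (-1)^3*26 + (-1)^4*20 + (-1)^5*18 + (-1)^6*12
= (12) + (-6) + (12) + (-26) + (20) + (-18) + (12)
= 6

6


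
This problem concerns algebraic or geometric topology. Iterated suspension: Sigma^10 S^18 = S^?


Each suspension raises dimension by 1: Sigma S^n = S^{n+1}.
Sigma^10 S^18 = S^{18+10} = S^28

28


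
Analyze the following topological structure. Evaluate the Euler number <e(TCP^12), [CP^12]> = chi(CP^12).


For any closed oriented manifold, <e(TM),[M]> = chi(M).
chi(CP^12) = 12+1 = 13

13


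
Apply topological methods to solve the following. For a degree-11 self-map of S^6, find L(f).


On S^6: L(f) = tr(f_0*) + (-1)^6 tr(f_6*) = 1 + (-1)^6 * deg(f).
L(f) = 1 + (-1)^6 * 11 = 1 + 11 = 12

12


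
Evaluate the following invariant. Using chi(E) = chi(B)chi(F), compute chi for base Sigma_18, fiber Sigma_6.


For a fiber bundle F -> E -> B (with CW structure): chi(E) = chi(B) * chi(F).
chi(Sigma_18) = -34, chi(Sigma_6) = -10.
chi(E) = (-34) * (-10) = 340

340


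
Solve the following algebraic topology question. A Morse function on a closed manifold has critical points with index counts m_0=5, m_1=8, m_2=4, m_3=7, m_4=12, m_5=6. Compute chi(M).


Morse theory: chi(M) = sum_k (-1)^k m_k where m_k = #(index-k critical points).
= (5) + (-8) + (4) + (-7) + (12) + (-6) = 0

0


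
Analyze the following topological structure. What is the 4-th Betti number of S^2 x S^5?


Each S^d has Poincare polynomial 1 + t^d.
The product S^2 x S^5 has Poincare polynomial prod(1+t^d_i).
Expanding: b_0=1, b_2=1, b_5=1, b_7=1.
b_4 = 0

0


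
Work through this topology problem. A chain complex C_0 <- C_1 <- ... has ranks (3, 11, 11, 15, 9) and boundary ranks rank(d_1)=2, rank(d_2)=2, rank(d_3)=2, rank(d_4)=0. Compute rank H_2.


rank H_k = rank(ker d_k) - rank(im d_{k+1}).
rank(ker d_2) = rank(C_2) - rank(d_2) = 11 - 2 = 9.
rank(im d_{2+1}) = 2.
rank H_2 = 9 - 2 = 7

7


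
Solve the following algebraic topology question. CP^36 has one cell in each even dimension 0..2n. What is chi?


CP^36 has one cell in each even dimension 0, 2, ..., 2*36 (36+1 cells total).
All cells are even-dimensional, so chi = number of cells.
chi = 36 + 1 = 37

37


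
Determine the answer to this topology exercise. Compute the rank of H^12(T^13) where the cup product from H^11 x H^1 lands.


Cup product: H^p x H^q -> H^{p+q}; here p+q = 11+1 = 12.
rank H^k(T^n) = C(n,k).
C(13,12) = 13

13


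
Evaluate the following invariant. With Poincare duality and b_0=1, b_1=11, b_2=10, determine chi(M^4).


By Poincare duality b_k = b_{4-k}, so full Betti numbers: b_0=1, b_1=11, b_2=10, b_3=11, b_4=1.
chi = sum (-1)^k b_k = -10

-10


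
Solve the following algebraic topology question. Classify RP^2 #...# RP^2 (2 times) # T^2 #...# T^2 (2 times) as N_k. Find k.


Since a >= 1, the sum is non-orientable; each T^2 can be replaced by RP^2 # RP^2 (since T^2#RP^2 = 3RP^2).
Total crosscaps k = 2 + 2*2 = 6.
Check via chi: chi = 2*1 + 2*0 - (2+2-1)*2 = -4 = 2 - k = -4. Consistent.

6


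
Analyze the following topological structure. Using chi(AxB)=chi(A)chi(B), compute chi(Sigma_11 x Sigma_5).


chi(Sigma_11) = 2 - 2*11 = -20
chi(Sigma_5) = 2 - 2*5 = -8
chi(product) = (-20) * (-8) = 160

160


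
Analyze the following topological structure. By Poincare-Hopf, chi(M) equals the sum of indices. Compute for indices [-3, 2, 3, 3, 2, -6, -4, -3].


Poincare-Hopf: chi(M) = sum of indices of zeros.
chi = (-3) + (2) + (3) + (3) + (2) + (-6) + (-4) + (-3) = -6

-6


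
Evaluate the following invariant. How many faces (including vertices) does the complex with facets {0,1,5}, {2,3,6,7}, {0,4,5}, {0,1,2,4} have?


Each maximal simplex on m vertices has 2^m - 1 nonempty faces.
Take the union (dedupe shared faces).
Total distinct faces = 35

35


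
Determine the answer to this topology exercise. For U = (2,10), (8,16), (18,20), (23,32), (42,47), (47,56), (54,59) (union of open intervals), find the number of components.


Sort and merge overlapping open intervals.
Merged: (2,16), (18,20), (23,32), (42,47), (47,59).
Number of components = 5

5


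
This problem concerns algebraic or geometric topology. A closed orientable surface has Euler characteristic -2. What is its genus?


chi = 2 - 2g for closed orientable surfaces.
-2 = 2 - 2g
2g = 2 - (-2) = 4
g = 2

2


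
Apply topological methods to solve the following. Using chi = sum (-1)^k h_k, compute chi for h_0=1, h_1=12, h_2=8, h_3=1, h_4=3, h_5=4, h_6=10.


Handles of index k contribute (-1)^k to chi (same as CW cells).
chi = (1) + (-12) + (8) + (-1) + (3) + (-4) + (10) = 5

5


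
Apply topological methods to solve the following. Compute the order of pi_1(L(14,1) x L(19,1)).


pi_1(X x Y) = pi_1(X) x pi_1(Y).
pi_1(L(14,1)) = Z/14, pi_1(L(19,1)) = Z/19.
|Z/14 x Z/19| = 14 * 19 = 266

266


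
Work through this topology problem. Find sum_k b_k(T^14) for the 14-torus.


b_k(T^14) = C(14,k), so the sum over k is sum_k C(14,k) = 2^14.
Total = 2^14 = 16384

16384


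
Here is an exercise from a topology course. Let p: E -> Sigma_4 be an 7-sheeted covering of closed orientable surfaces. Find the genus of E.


For an n-sheeted cover: chi(E) = n * chi(B).
chi(Sigma_4) = 2 - 2*4 = -6.
chi(E) = 7 * (-6) = -42.
genus(E) = (2 - chi(E))/2 = (2 - (-42))/2 = 44/2 = 22

22


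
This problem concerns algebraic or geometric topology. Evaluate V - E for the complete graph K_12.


K_12: V = 12, E = C(12,2) = 66.
chi = V - E = 12 - 66 = -54

-54


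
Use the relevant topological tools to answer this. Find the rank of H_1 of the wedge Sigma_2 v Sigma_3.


For a wedge: H_1(A v B) = H_1(A) + H_1(B).
b_1(Sigma_2) = 4, b_1(Sigma_3) = 6.
b_1 = 4 + 6 = 10

10
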